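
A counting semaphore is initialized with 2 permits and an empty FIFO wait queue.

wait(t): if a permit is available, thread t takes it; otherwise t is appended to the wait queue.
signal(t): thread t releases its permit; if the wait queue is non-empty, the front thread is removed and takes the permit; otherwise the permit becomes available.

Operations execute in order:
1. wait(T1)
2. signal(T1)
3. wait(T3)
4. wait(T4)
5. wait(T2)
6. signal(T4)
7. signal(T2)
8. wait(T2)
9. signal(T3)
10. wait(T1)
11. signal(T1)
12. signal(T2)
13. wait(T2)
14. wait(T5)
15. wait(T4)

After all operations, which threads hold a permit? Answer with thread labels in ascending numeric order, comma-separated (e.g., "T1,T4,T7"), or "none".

Answer: T2,T5

Derivation:
Step 1: wait(T1) -> count=1 queue=[] holders={T1}
Step 2: signal(T1) -> count=2 queue=[] holders={none}
Step 3: wait(T3) -> count=1 queue=[] holders={T3}
Step 4: wait(T4) -> count=0 queue=[] holders={T3,T4}
Step 5: wait(T2) -> count=0 queue=[T2] holders={T3,T4}
Step 6: signal(T4) -> count=0 queue=[] holders={T2,T3}
Step 7: signal(T2) -> count=1 queue=[] holders={T3}
Step 8: wait(T2) -> count=0 queue=[] holders={T2,T3}
Step 9: signal(T3) -> count=1 queue=[] holders={T2}
Step 10: wait(T1) -> count=0 queue=[] holders={T1,T2}
Step 11: signal(T1) -> count=1 queue=[] holders={T2}
Step 12: signal(T2) -> count=2 queue=[] holders={none}
Step 13: wait(T2) -> count=1 queue=[] holders={T2}
Step 14: wait(T5) -> count=0 queue=[] holders={T2,T5}
Step 15: wait(T4) -> count=0 queue=[T4] holders={T2,T5}
Final holders: T2,T5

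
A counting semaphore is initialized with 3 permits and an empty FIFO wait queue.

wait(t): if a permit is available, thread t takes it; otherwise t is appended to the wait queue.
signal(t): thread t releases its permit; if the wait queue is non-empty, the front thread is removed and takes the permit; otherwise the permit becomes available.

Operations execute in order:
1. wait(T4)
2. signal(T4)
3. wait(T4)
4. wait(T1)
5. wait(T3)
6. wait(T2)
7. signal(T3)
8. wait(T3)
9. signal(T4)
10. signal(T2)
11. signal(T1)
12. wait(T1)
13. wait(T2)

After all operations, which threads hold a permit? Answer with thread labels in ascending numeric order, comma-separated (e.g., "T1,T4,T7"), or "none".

Answer: T1,T2,T3

Derivation:
Step 1: wait(T4) -> count=2 queue=[] holders={T4}
Step 2: signal(T4) -> count=3 queue=[] holders={none}
Step 3: wait(T4) -> count=2 queue=[] holders={T4}
Step 4: wait(T1) -> count=1 queue=[] holders={T1,T4}
Step 5: wait(T3) -> count=0 queue=[] holders={T1,T3,T4}
Step 6: wait(T2) -> count=0 queue=[T2] holders={T1,T3,T4}
Step 7: signal(T3) -> count=0 queue=[] holders={T1,T2,T4}
Step 8: wait(T3) -> count=0 queue=[T3] holders={T1,T2,T4}
Step 9: signal(T4) -> count=0 queue=[] holders={T1,T2,T3}
Step 10: signal(T2) -> count=1 queue=[] holders={T1,T3}
Step 11: signal(T1) -> count=2 queue=[] holders={T3}
Step 12: wait(T1) -> count=1 queue=[] holders={T1,T3}
Step 13: wait(T2) -> count=0 queue=[] holders={T1,T2,T3}
Final holders: T1,T2,T3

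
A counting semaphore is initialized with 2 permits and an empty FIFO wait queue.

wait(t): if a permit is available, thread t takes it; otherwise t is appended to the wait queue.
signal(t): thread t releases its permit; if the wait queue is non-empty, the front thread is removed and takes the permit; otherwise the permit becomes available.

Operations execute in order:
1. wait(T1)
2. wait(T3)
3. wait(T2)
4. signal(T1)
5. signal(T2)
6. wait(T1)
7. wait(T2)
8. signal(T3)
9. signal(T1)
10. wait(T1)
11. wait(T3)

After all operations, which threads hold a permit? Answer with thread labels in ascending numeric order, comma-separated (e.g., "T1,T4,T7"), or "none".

Step 1: wait(T1) -> count=1 queue=[] holders={T1}
Step 2: wait(T3) -> count=0 queue=[] holders={T1,T3}
Step 3: wait(T2) -> count=0 queue=[T2] holders={T1,T3}
Step 4: signal(T1) -> count=0 queue=[] holders={T2,T3}
Step 5: signal(T2) -> count=1 queue=[] holders={T3}
Step 6: wait(T1) -> count=0 queue=[] holders={T1,T3}
Step 7: wait(T2) -> count=0 queue=[T2] holders={T1,T3}
Step 8: signal(T3) -> count=0 queue=[] holders={T1,T2}
Step 9: signal(T1) -> count=1 queue=[] holders={T2}
Step 10: wait(T1) -> count=0 queue=[] holders={T1,T2}
Step 11: wait(T3) -> count=0 queue=[T3] holders={T1,T2}
Final holders: T1,T2

Answer: T1,T2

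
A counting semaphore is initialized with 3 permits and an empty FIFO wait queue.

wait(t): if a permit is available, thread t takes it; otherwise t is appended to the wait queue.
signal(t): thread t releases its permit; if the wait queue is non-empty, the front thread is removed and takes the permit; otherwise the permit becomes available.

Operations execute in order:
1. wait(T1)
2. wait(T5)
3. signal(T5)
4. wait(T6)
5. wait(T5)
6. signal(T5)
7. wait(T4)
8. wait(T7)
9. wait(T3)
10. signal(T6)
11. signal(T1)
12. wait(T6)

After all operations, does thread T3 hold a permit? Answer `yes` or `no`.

Answer: yes

Derivation:
Step 1: wait(T1) -> count=2 queue=[] holders={T1}
Step 2: wait(T5) -> count=1 queue=[] holders={T1,T5}
Step 3: signal(T5) -> count=2 queue=[] holders={T1}
Step 4: wait(T6) -> count=1 queue=[] holders={T1,T6}
Step 5: wait(T5) -> count=0 queue=[] holders={T1,T5,T6}
Step 6: signal(T5) -> count=1 queue=[] holders={T1,T6}
Step 7: wait(T4) -> count=0 queue=[] holders={T1,T4,T6}
Step 8: wait(T7) -> count=0 queue=[T7] holders={T1,T4,T6}
Step 9: wait(T3) -> count=0 queue=[T7,T3] holders={T1,T4,T6}
Step 10: signal(T6) -> count=0 queue=[T3] holders={T1,T4,T7}
Step 11: signal(T1) -> count=0 queue=[] holders={T3,T4,T7}
Step 12: wait(T6) -> count=0 queue=[T6] holders={T3,T4,T7}
Final holders: {T3,T4,T7} -> T3 in holders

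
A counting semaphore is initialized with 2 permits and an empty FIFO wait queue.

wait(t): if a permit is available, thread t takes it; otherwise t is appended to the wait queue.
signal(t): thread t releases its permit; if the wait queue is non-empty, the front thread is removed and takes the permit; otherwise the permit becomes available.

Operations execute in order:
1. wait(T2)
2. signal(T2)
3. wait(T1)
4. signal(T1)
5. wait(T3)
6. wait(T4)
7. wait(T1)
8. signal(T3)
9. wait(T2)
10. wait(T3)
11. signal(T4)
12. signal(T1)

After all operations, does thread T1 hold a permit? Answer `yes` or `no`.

Step 1: wait(T2) -> count=1 queue=[] holders={T2}
Step 2: signal(T2) -> count=2 queue=[] holders={none}
Step 3: wait(T1) -> count=1 queue=[] holders={T1}
Step 4: signal(T1) -> count=2 queue=[] holders={none}
Step 5: wait(T3) -> count=1 queue=[] holders={T3}
Step 6: wait(T4) -> count=0 queue=[] holders={T3,T4}
Step 7: wait(T1) -> count=0 queue=[T1] holders={T3,T4}
Step 8: signal(T3) -> count=0 queue=[] holders={T1,T4}
Step 9: wait(T2) -> count=0 queue=[T2] holders={T1,T4}
Step 10: wait(T3) -> count=0 queue=[T2,T3] holders={T1,T4}
Step 11: signal(T4) -> count=0 queue=[T3] holders={T1,T2}
Step 12: signal(T1) -> count=0 queue=[] holders={T2,T3}
Final holders: {T2,T3} -> T1 not in holders

Answer: no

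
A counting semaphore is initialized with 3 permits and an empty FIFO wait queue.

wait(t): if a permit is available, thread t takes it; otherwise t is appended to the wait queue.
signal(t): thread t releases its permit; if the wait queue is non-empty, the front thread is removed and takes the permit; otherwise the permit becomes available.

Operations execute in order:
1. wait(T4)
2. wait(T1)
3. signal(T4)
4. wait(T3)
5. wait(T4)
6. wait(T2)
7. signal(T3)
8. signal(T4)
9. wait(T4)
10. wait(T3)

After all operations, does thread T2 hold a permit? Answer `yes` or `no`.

Step 1: wait(T4) -> count=2 queue=[] holders={T4}
Step 2: wait(T1) -> count=1 queue=[] holders={T1,T4}
Step 3: signal(T4) -> count=2 queue=[] holders={T1}
Step 4: wait(T3) -> count=1 queue=[] holders={T1,T3}
Step 5: wait(T4) -> count=0 queue=[] holders={T1,T3,T4}
Step 6: wait(T2) -> count=0 queue=[T2] holders={T1,T3,T4}
Step 7: signal(T3) -> count=0 queue=[] holders={T1,T2,T4}
Step 8: signal(T4) -> count=1 queue=[] holders={T1,T2}
Step 9: wait(T4) -> count=0 queue=[] holders={T1,T2,T4}
Step 10: wait(T3) -> count=0 queue=[T3] holders={T1,T2,T4}
Final holders: {T1,T2,T4} -> T2 in holders

Answer: yes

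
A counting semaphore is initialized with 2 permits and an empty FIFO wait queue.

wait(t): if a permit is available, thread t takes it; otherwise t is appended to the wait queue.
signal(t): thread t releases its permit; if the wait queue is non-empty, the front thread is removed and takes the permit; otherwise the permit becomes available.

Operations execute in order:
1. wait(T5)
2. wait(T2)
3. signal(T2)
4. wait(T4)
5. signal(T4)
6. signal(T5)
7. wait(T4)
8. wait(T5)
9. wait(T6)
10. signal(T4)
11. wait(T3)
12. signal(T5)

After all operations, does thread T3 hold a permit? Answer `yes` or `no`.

Answer: yes

Derivation:
Step 1: wait(T5) -> count=1 queue=[] holders={T5}
Step 2: wait(T2) -> count=0 queue=[] holders={T2,T5}
Step 3: signal(T2) -> count=1 queue=[] holders={T5}
Step 4: wait(T4) -> count=0 queue=[] holders={T4,T5}
Step 5: signal(T4) -> count=1 queue=[] holders={T5}
Step 6: signal(T5) -> count=2 queue=[] holders={none}
Step 7: wait(T4) -> count=1 queue=[] holders={T4}
Step 8: wait(T5) -> count=0 queue=[] holders={T4,T5}
Step 9: wait(T6) -> count=0 queue=[T6] holders={T4,T5}
Step 10: signal(T4) -> count=0 queue=[] holders={T5,T6}
Step 11: wait(T3) -> count=0 queue=[T3] holders={T5,T6}
Step 12: signal(T5) -> count=0 queue=[] holders={T3,T6}
Final holders: {T3,T6} -> T3 in holders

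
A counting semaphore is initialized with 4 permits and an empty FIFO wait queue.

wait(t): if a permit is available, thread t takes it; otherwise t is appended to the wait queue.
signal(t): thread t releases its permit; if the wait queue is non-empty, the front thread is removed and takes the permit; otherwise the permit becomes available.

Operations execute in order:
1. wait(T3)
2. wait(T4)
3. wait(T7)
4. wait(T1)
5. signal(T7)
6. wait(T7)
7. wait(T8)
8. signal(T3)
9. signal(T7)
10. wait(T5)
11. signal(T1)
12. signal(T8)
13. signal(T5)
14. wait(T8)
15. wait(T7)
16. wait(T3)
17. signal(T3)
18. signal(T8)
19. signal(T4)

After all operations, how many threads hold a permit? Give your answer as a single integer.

Step 1: wait(T3) -> count=3 queue=[] holders={T3}
Step 2: wait(T4) -> count=2 queue=[] holders={T3,T4}
Step 3: wait(T7) -> count=1 queue=[] holders={T3,T4,T7}
Step 4: wait(T1) -> count=0 queue=[] holders={T1,T3,T4,T7}
Step 5: signal(T7) -> count=1 queue=[] holders={T1,T3,T4}
Step 6: wait(T7) -> count=0 queue=[] holders={T1,T3,T4,T7}
Step 7: wait(T8) -> count=0 queue=[T8] holders={T1,T3,T4,T7}
Step 8: signal(T3) -> count=0 queue=[] holders={T1,T4,T7,T8}
Step 9: signal(T7) -> count=1 queue=[] holders={T1,T4,T8}
Step 10: wait(T5) -> count=0 queue=[] holders={T1,T4,T5,T8}
Step 11: signal(T1) -> count=1 queue=[] holders={T4,T5,T8}
Step 12: signal(T8) -> count=2 queue=[] holders={T4,T5}
Step 13: signal(T5) -> count=3 queue=[] holders={T4}
Step 14: wait(T8) -> count=2 queue=[] holders={T4,T8}
Step 15: wait(T7) -> count=1 queue=[] holders={T4,T7,T8}
Step 16: wait(T3) -> count=0 queue=[] holders={T3,T4,T7,T8}
Step 17: signal(T3) -> count=1 queue=[] holders={T4,T7,T8}
Step 18: signal(T8) -> count=2 queue=[] holders={T4,T7}
Step 19: signal(T4) -> count=3 queue=[] holders={T7}
Final holders: {T7} -> 1 thread(s)

Answer: 1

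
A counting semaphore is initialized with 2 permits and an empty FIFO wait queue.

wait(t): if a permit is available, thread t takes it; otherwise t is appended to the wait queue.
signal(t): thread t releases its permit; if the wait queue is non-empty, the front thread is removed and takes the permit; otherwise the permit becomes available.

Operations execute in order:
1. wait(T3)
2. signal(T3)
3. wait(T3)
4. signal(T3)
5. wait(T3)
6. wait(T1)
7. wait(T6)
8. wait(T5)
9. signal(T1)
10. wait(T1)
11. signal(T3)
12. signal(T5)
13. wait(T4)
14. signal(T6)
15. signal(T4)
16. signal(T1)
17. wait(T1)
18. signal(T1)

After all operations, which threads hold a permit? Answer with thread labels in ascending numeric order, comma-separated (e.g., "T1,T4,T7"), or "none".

Step 1: wait(T3) -> count=1 queue=[] holders={T3}
Step 2: signal(T3) -> count=2 queue=[] holders={none}
Step 3: wait(T3) -> count=1 queue=[] holders={T3}
Step 4: signal(T3) -> count=2 queue=[] holders={none}
Step 5: wait(T3) -> count=1 queue=[] holders={T3}
Step 6: wait(T1) -> count=0 queue=[] holders={T1,T3}
Step 7: wait(T6) -> count=0 queue=[T6] holders={T1,T3}
Step 8: wait(T5) -> count=0 queue=[T6,T5] holders={T1,T3}
Step 9: signal(T1) -> count=0 queue=[T5] holders={T3,T6}
Step 10: wait(T1) -> count=0 queue=[T5,T1] holders={T3,T6}
Step 11: signal(T3) -> count=0 queue=[T1] holders={T5,T6}
Step 12: signal(T5) -> count=0 queue=[] holders={T1,T6}
Step 13: wait(T4) -> count=0 queue=[T4] holders={T1,T6}
Step 14: signal(T6) -> count=0 queue=[] holders={T1,T4}
Step 15: signal(T4) -> count=1 queue=[] holders={T1}
Step 16: signal(T1) -> count=2 queue=[] holders={none}
Step 17: wait(T1) -> count=1 queue=[] holders={T1}
Step 18: signal(T1) -> count=2 queue=[] holders={none}
Final holders: none

Answer: none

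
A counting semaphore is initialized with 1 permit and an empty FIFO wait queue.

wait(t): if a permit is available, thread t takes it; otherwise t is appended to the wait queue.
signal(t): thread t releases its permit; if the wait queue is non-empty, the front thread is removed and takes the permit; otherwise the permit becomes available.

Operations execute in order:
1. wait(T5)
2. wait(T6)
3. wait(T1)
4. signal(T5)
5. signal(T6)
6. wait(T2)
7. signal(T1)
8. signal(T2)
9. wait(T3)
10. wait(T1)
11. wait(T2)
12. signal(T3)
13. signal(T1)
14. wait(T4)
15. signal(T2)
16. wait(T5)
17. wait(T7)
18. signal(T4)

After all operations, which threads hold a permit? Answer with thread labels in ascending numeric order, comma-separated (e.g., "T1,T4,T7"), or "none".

Answer: T5

Derivation:
Step 1: wait(T5) -> count=0 queue=[] holders={T5}
Step 2: wait(T6) -> count=0 queue=[T6] holders={T5}
Step 3: wait(T1) -> count=0 queue=[T6,T1] holders={T5}
Step 4: signal(T5) -> count=0 queue=[T1] holders={T6}
Step 5: signal(T6) -> count=0 queue=[] holders={T1}
Step 6: wait(T2) -> count=0 queue=[T2] holders={T1}
Step 7: signal(T1) -> count=0 queue=[] holders={T2}
Step 8: signal(T2) -> count=1 queue=[] holders={none}
Step 9: wait(T3) -> count=0 queue=[] holders={T3}
Step 10: wait(T1) -> count=0 queue=[T1] holders={T3}
Step 11: wait(T2) -> count=0 queue=[T1,T2] holders={T3}
Step 12: signal(T3) -> count=0 queue=[T2] holders={T1}
Step 13: signal(T1) -> count=0 queue=[] holders={T2}
Step 14: wait(T4) -> count=0 queue=[T4] holders={T2}
Step 15: signal(T2) -> count=0 queue=[] holders={T4}
Step 16: wait(T5) -> count=0 queue=[T5] holders={T4}
Step 17: wait(T7) -> count=0 queue=[T5,T7] holders={T4}
Step 18: signal(T4) -> count=0 queue=[T7] holders={T5}
Final holders: T5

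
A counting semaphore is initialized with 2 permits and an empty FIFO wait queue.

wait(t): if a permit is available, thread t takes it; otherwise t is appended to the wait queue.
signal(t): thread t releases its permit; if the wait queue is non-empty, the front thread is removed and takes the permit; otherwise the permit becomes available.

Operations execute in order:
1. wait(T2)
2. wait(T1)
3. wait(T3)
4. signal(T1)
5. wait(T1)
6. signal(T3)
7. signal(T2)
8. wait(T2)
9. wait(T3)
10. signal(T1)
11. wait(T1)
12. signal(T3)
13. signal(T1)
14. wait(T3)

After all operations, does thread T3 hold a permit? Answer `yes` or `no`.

Answer: yes

Derivation:
Step 1: wait(T2) -> count=1 queue=[] holders={T2}
Step 2: wait(T1) -> count=0 queue=[] holders={T1,T2}
Step 3: wait(T3) -> count=0 queue=[T3] holders={T1,T2}
Step 4: signal(T1) -> count=0 queue=[] holders={T2,T3}
Step 5: wait(T1) -> count=0 queue=[T1] holders={T2,T3}
Step 6: signal(T3) -> count=0 queue=[] holders={T1,T2}
Step 7: signal(T2) -> count=1 queue=[] holders={T1}
Step 8: wait(T2) -> count=0 queue=[] holders={T1,T2}
Step 9: wait(T3) -> count=0 queue=[T3] holders={T1,T2}
Step 10: signal(T1) -> count=0 queue=[] holders={T2,T3}
Step 11: wait(T1) -> count=0 queue=[T1] holders={T2,T3}
Step 12: signal(T3) -> count=0 queue=[] holders={T1,T2}
Step 13: signal(T1) -> count=1 queue=[] holders={T2}
Step 14: wait(T3) -> count=0 queue=[] holders={T2,T3}
Final holders: {T2,T3} -> T3 in holders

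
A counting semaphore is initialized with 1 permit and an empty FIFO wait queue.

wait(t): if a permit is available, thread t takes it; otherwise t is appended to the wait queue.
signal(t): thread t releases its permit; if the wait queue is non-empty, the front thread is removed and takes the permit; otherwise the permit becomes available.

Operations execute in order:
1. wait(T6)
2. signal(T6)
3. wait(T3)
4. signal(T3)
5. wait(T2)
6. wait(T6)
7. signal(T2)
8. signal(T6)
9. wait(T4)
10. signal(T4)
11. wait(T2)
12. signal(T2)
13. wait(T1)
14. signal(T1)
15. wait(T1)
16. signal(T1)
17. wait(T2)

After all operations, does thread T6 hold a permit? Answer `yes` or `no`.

Answer: no

Derivation:
Step 1: wait(T6) -> count=0 queue=[] holders={T6}
Step 2: signal(T6) -> count=1 queue=[] holders={none}
Step 3: wait(T3) -> count=0 queue=[] holders={T3}
Step 4: signal(T3) -> count=1 queue=[] holders={none}
Step 5: wait(T2) -> count=0 queue=[] holders={T2}
Step 6: wait(T6) -> count=0 queue=[T6] holders={T2}
Step 7: signal(T2) -> count=0 queue=[] holders={T6}
Step 8: signal(T6) -> count=1 queue=[] holders={none}
Step 9: wait(T4) -> count=0 queue=[] holders={T4}
Step 10: signal(T4) -> count=1 queue=[] holders={none}
Step 11: wait(T2) -> count=0 queue=[] holders={T2}
Step 12: signal(T2) -> count=1 queue=[] holders={none}
Step 13: wait(T1) -> count=0 queue=[] holders={T1}
Step 14: signal(T1) -> count=1 queue=[] holders={none}
Step 15: wait(T1) -> count=0 queue=[] holders={T1}
Step 16: signal(T1) -> count=1 queue=[] holders={none}
Step 17: wait(T2) -> count=0 queue=[] holders={T2}
Final holders: {T2} -> T6 not in holders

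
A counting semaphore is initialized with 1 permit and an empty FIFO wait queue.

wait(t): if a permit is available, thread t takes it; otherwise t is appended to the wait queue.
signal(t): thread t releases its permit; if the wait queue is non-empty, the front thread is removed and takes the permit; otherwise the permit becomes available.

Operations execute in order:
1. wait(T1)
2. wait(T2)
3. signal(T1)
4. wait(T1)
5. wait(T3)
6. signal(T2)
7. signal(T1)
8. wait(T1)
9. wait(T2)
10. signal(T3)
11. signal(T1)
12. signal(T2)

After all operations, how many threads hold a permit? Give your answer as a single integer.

Answer: 0

Derivation:
Step 1: wait(T1) -> count=0 queue=[] holders={T1}
Step 2: wait(T2) -> count=0 queue=[T2] holders={T1}
Step 3: signal(T1) -> count=0 queue=[] holders={T2}
Step 4: wait(T1) -> count=0 queue=[T1] holders={T2}
Step 5: wait(T3) -> count=0 queue=[T1,T3] holders={T2}
Step 6: signal(T2) -> count=0 queue=[T3] holders={T1}
Step 7: signal(T1) -> count=0 queue=[] holders={T3}
Step 8: wait(T1) -> count=0 queue=[T1] holders={T3}
Step 9: wait(T2) -> count=0 queue=[T1,T2] holders={T3}
Step 10: signal(T3) -> count=0 queue=[T2] holders={T1}
Step 11: signal(T1) -> count=0 queue=[] holders={T2}
Step 12: signal(T2) -> count=1 queue=[] holders={none}
Final holders: {none} -> 0 thread(s)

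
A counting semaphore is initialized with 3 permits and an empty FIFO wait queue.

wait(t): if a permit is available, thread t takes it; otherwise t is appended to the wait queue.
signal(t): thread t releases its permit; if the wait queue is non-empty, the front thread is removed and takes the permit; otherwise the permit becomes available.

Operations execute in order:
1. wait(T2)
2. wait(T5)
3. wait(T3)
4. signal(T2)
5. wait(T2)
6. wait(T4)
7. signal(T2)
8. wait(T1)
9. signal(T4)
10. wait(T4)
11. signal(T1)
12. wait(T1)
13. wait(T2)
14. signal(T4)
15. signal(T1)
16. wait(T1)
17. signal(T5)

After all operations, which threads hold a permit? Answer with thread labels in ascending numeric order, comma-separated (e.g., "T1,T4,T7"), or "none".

Step 1: wait(T2) -> count=2 queue=[] holders={T2}
Step 2: wait(T5) -> count=1 queue=[] holders={T2,T5}
Step 3: wait(T3) -> count=0 queue=[] holders={T2,T3,T5}
Step 4: signal(T2) -> count=1 queue=[] holders={T3,T5}
Step 5: wait(T2) -> count=0 queue=[] holders={T2,T3,T5}
Step 6: wait(T4) -> count=0 queue=[T4] holders={T2,T3,T5}
Step 7: signal(T2) -> count=0 queue=[] holders={T3,T4,T5}
Step 8: wait(T1) -> count=0 queue=[T1] holders={T3,T4,T5}
Step 9: signal(T4) -> count=0 queue=[] holders={T1,T3,T5}
Step 10: wait(T4) -> count=0 queue=[T4] holders={T1,T3,T5}
Step 11: signal(T1) -> count=0 queue=[] holders={T3,T4,T5}
Step 12: wait(T1) -> count=0 queue=[T1] holders={T3,T4,T5}
Step 13: wait(T2) -> count=0 queue=[T1,T2] holders={T3,T4,T5}
Step 14: signal(T4) -> count=0 queue=[T2] holders={T1,T3,T5}
Step 15: signal(T1) -> count=0 queue=[] holders={T2,T3,T5}
Step 16: wait(T1) -> count=0 queue=[T1] holders={T2,T3,T5}
Step 17: signal(T5) -> count=0 queue=[] holders={T1,T2,T3}
Final holders: T1,T2,T3

Answer: T1,T2,T3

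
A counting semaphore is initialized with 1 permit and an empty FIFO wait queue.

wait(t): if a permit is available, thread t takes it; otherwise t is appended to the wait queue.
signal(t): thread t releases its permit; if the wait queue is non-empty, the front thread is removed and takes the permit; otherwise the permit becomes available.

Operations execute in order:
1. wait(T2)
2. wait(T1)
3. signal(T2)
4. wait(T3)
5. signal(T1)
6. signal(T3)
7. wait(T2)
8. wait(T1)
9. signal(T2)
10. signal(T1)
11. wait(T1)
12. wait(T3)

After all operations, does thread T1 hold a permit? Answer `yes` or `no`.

Answer: yes

Derivation:
Step 1: wait(T2) -> count=0 queue=[] holders={T2}
Step 2: wait(T1) -> count=0 queue=[T1] holders={T2}
Step 3: signal(T2) -> count=0 queue=[] holders={T1}
Step 4: wait(T3) -> count=0 queue=[T3] holders={T1}
Step 5: signal(T1) -> count=0 queue=[] holders={T3}
Step 6: signal(T3) -> count=1 queue=[] holders={none}
Step 7: wait(T2) -> count=0 queue=[] holders={T2}
Step 8: wait(T1) -> count=0 queue=[T1] holders={T2}
Step 9: signal(T2) -> count=0 queue=[] holders={T1}
Step 10: signal(T1) -> count=1 queue=[] holders={none}
Step 11: wait(T1) -> count=0 queue=[] holders={T1}
Step 12: wait(T3) -> count=0 queue=[T3] holders={T1}
Final holders: {T1} -> T1 in holders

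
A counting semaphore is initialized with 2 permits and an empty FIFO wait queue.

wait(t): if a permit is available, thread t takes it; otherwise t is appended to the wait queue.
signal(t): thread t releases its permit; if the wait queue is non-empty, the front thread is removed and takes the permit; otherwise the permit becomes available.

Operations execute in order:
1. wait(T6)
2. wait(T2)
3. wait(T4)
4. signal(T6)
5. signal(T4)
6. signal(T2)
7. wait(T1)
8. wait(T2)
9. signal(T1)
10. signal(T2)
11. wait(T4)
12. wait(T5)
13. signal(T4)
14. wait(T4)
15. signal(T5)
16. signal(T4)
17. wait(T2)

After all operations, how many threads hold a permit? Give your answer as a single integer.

Answer: 1

Derivation:
Step 1: wait(T6) -> count=1 queue=[] holders={T6}
Step 2: wait(T2) -> count=0 queue=[] holders={T2,T6}
Step 3: wait(T4) -> count=0 queue=[T4] holders={T2,T6}
Step 4: signal(T6) -> count=0 queue=[] holders={T2,T4}
Step 5: signal(T4) -> count=1 queue=[] holders={T2}
Step 6: signal(T2) -> count=2 queue=[] holders={none}
Step 7: wait(T1) -> count=1 queue=[] holders={T1}
Step 8: wait(T2) -> count=0 queue=[] holders={T1,T2}
Step 9: signal(T1) -> count=1 queue=[] holders={T2}
Step 10: signal(T2) -> count=2 queue=[] holders={none}
Step 11: wait(T4) -> count=1 queue=[] holders={T4}
Step 12: wait(T5) -> count=0 queue=[] holders={T4,T5}
Step 13: signal(T4) -> count=1 queue=[] holders={T5}
Step 14: wait(T4) -> count=0 queue=[] holders={T4,T5}
Step 15: signal(T5) -> count=1 queue=[] holders={T4}
Step 16: signal(T4) -> count=2 queue=[] holders={none}
Step 17: wait(T2) -> count=1 queue=[] holders={T2}
Final holders: {T2} -> 1 thread(s)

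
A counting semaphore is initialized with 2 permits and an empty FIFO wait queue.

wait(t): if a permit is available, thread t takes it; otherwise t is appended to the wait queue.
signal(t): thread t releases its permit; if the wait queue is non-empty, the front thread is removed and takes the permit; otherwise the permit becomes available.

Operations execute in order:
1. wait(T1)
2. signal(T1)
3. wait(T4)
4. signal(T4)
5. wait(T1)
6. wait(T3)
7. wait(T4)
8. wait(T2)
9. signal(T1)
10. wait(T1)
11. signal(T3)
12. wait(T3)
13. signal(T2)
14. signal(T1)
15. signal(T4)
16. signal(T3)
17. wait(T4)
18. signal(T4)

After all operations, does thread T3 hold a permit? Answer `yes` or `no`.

Step 1: wait(T1) -> count=1 queue=[] holders={T1}
Step 2: signal(T1) -> count=2 queue=[] holders={none}
Step 3: wait(T4) -> count=1 queue=[] holders={T4}
Step 4: signal(T4) -> count=2 queue=[] holders={none}
Step 5: wait(T1) -> count=1 queue=[] holders={T1}
Step 6: wait(T3) -> count=0 queue=[] holders={T1,T3}
Step 7: wait(T4) -> count=0 queue=[T4] holders={T1,T3}
Step 8: wait(T2) -> count=0 queue=[T4,T2] holders={T1,T3}
Step 9: signal(T1) -> count=0 queue=[T2] holders={T3,T4}
Step 10: wait(T1) -> count=0 queue=[T2,T1] holders={T3,T4}
Step 11: signal(T3) -> count=0 queue=[T1] holders={T2,T4}
Step 12: wait(T3) -> count=0 queue=[T1,T3] holders={T2,T4}
Step 13: signal(T2) -> count=0 queue=[T3] holders={T1,T4}
Step 14: signal(T1) -> count=0 queue=[] holders={T3,T4}
Step 15: signal(T4) -> count=1 queue=[] holders={T3}
Step 16: signal(T3) -> count=2 queue=[] holders={none}
Step 17: wait(T4) -> count=1 queue=[] holders={T4}
Step 18: signal(T4) -> count=2 queue=[] holders={none}
Final holders: {none} -> T3 not in holders

Answer: no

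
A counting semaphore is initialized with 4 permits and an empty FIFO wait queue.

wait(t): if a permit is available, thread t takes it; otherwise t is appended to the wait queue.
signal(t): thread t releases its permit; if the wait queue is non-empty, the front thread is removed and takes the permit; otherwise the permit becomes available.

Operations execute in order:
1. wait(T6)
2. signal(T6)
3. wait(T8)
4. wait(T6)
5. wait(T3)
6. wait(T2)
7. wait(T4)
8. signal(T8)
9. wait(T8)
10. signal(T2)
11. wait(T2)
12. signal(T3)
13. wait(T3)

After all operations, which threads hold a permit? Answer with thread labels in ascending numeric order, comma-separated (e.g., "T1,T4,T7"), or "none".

Step 1: wait(T6) -> count=3 queue=[] holders={T6}
Step 2: signal(T6) -> count=4 queue=[] holders={none}
Step 3: wait(T8) -> count=3 queue=[] holders={T8}
Step 4: wait(T6) -> count=2 queue=[] holders={T6,T8}
Step 5: wait(T3) -> count=1 queue=[] holders={T3,T6,T8}
Step 6: wait(T2) -> count=0 queue=[] holders={T2,T3,T6,T8}
Step 7: wait(T4) -> count=0 queue=[T4] holders={T2,T3,T6,T8}
Step 8: signal(T8) -> count=0 queue=[] holders={T2,T3,T4,T6}
Step 9: wait(T8) -> count=0 queue=[T8] holders={T2,T3,T4,T6}
Step 10: signal(T2) -> count=0 queue=[] holders={T3,T4,T6,T8}
Step 11: wait(T2) -> count=0 queue=[T2] holders={T3,T4,T6,T8}
Step 12: signal(T3) -> count=0 queue=[] holders={T2,T4,T6,T8}
Step 13: wait(T3) -> count=0 queue=[T3] holders={T2,T4,T6,T8}
Final holders: T2,T4,T6,T8

Answer: T2,T4,T6,T8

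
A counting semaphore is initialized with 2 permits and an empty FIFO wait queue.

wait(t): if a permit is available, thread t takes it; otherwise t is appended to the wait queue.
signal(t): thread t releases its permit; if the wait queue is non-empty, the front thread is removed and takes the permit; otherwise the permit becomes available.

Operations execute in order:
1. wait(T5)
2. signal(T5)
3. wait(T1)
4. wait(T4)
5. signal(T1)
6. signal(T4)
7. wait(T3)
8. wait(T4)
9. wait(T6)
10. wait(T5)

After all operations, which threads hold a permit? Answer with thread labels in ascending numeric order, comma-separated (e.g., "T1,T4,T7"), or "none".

Step 1: wait(T5) -> count=1 queue=[] holders={T5}
Step 2: signal(T5) -> count=2 queue=[] holders={none}
Step 3: wait(T1) -> count=1 queue=[] holders={T1}
Step 4: wait(T4) -> count=0 queue=[] holders={T1,T4}
Step 5: signal(T1) -> count=1 queue=[] holders={T4}
Step 6: signal(T4) -> count=2 queue=[] holders={none}
Step 7: wait(T3) -> count=1 queue=[] holders={T3}
Step 8: wait(T4) -> count=0 queue=[] holders={T3,T4}
Step 9: wait(T6) -> count=0 queue=[T6] holders={T3,T4}
Step 10: wait(T5) -> count=0 queue=[T6,T5] holders={T3,T4}
Final holders: T3,T4

Answer: T3,T4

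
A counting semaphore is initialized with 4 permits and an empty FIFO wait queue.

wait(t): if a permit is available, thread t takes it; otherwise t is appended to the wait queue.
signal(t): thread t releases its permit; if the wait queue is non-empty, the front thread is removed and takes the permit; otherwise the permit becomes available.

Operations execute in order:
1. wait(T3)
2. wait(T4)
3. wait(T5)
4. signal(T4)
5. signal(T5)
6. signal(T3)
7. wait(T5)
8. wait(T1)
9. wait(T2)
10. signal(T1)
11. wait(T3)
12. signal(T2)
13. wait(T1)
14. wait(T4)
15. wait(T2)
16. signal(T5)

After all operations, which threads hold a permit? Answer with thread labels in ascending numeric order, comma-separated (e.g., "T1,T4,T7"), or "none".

Answer: T1,T2,T3,T4

Derivation:
Step 1: wait(T3) -> count=3 queue=[] holders={T3}
Step 2: wait(T4) -> count=2 queue=[] holders={T3,T4}
Step 3: wait(T5) -> count=1 queue=[] holders={T3,T4,T5}
Step 4: signal(T4) -> count=2 queue=[] holders={T3,T5}
Step 5: signal(T5) -> count=3 queue=[] holders={T3}
Step 6: signal(T3) -> count=4 queue=[] holders={none}
Step 7: wait(T5) -> count=3 queue=[] holders={T5}
Step 8: wait(T1) -> count=2 queue=[] holders={T1,T5}
Step 9: wait(T2) -> count=1 queue=[] holders={T1,T2,T5}
Step 10: signal(T1) -> count=2 queue=[] holders={T2,T5}
Step 11: wait(T3) -> count=1 queue=[] holders={T2,T3,T5}
Step 12: signal(T2) -> count=2 queue=[] holders={T3,T5}
Step 13: wait(T1) -> count=1 queue=[] holders={T1,T3,T5}
Step 14: wait(T4) -> count=0 queue=[] holders={T1,T3,T4,T5}
Step 15: wait(T2) -> count=0 queue=[T2] holders={T1,T3,T4,T5}
Step 16: signal(T5) -> count=0 queue=[] holders={T1,T2,T3,T4}
Final holders: T1,T2,T3,T4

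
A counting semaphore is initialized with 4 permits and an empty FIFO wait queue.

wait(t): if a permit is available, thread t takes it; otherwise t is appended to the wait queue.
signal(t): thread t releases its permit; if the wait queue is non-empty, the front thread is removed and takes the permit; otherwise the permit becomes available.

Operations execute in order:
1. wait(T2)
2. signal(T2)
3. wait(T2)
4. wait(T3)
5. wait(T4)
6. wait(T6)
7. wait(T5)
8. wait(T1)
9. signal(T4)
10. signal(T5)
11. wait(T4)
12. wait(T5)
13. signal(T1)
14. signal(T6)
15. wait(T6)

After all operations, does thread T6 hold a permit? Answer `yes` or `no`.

Answer: no

Derivation:
Step 1: wait(T2) -> count=3 queue=[] holders={T2}
Step 2: signal(T2) -> count=4 queue=[] holders={none}
Step 3: wait(T2) -> count=3 queue=[] holders={T2}
Step 4: wait(T3) -> count=2 queue=[] holders={T2,T3}
Step 5: wait(T4) -> count=1 queue=[] holders={T2,T3,T4}
Step 6: wait(T6) -> count=0 queue=[] holders={T2,T3,T4,T6}
Step 7: wait(T5) -> count=0 queue=[T5] holders={T2,T3,T4,T6}
Step 8: wait(T1) -> count=0 queue=[T5,T1] holders={T2,T3,T4,T6}
Step 9: signal(T4) -> count=0 queue=[T1] holders={T2,T3,T5,T6}
Step 10: signal(T5) -> count=0 queue=[] holders={T1,T2,T3,T6}
Step 11: wait(T4) -> count=0 queue=[T4] holders={T1,T2,T3,T6}
Step 12: wait(T5) -> count=0 queue=[T4,T5] holders={T1,T2,T3,T6}
Step 13: signal(T1) -> count=0 queue=[T5] holders={T2,T3,T4,T6}
Step 14: signal(T6) -> count=0 queue=[] holders={T2,T3,T4,T5}
Step 15: wait(T6) -> count=0 queue=[T6] holders={T2,T3,T4,T5}
Final holders: {T2,T3,T4,T5} -> T6 not in holders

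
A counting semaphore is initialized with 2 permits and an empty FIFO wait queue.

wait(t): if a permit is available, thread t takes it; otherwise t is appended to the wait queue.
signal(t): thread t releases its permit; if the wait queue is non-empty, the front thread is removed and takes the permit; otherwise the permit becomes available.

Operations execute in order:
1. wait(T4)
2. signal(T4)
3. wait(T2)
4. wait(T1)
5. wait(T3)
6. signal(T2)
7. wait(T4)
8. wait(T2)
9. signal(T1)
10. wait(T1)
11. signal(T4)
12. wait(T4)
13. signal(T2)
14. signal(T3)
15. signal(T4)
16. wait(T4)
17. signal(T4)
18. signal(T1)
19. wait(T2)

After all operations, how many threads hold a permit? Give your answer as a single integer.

Answer: 1

Derivation:
Step 1: wait(T4) -> count=1 queue=[] holders={T4}
Step 2: signal(T4) -> count=2 queue=[] holders={none}
Step 3: wait(T2) -> count=1 queue=[] holders={T2}
Step 4: wait(T1) -> count=0 queue=[] holders={T1,T2}
Step 5: wait(T3) -> count=0 queue=[T3] holders={T1,T2}
Step 6: signal(T2) -> count=0 queue=[] holders={T1,T3}
Step 7: wait(T4) -> count=0 queue=[T4] holders={T1,T3}
Step 8: wait(T2) -> count=0 queue=[T4,T2] holders={T1,T3}
Step 9: signal(T1) -> count=0 queue=[T2] holders={T3,T4}
Step 10: wait(T1) -> count=0 queue=[T2,T1] holders={T3,T4}
Step 11: signal(T4) -> count=0 queue=[T1] holders={T2,T3}
Step 12: wait(T4) -> count=0 queue=[T1,T4] holders={T2,T3}
Step 13: signal(T2) -> count=0 queue=[T4] holders={T1,T3}
Step 14: signal(T3) -> count=0 queue=[] holders={T1,T4}
Step 15: signal(T4) -> count=1 queue=[] holders={T1}
Step 16: wait(T4) -> count=0 queue=[] holders={T1,T4}
Step 17: signal(T4) -> count=1 queue=[] holders={T1}
Step 18: signal(T1) -> count=2 queue=[] holders={none}
Step 19: wait(T2) -> count=1 queue=[] holders={T2}
Final holders: {T2} -> 1 thread(s)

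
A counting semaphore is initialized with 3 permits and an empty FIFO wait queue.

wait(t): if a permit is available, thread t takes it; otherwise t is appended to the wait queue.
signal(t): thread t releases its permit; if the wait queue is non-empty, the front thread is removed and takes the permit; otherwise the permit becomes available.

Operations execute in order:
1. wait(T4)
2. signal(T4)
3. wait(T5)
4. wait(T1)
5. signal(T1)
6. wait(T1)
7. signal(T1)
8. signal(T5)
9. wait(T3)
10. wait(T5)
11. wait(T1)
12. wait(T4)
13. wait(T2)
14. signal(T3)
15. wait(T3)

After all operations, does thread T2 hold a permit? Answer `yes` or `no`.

Step 1: wait(T4) -> count=2 queue=[] holders={T4}
Step 2: signal(T4) -> count=3 queue=[] holders={none}
Step 3: wait(T5) -> count=2 queue=[] holders={T5}
Step 4: wait(T1) -> count=1 queue=[] holders={T1,T5}
Step 5: signal(T1) -> count=2 queue=[] holders={T5}
Step 6: wait(T1) -> count=1 queue=[] holders={T1,T5}
Step 7: signal(T1) -> count=2 queue=[] holders={T5}
Step 8: signal(T5) -> count=3 queue=[] holders={none}
Step 9: wait(T3) -> count=2 queue=[] holders={T3}
Step 10: wait(T5) -> count=1 queue=[] holders={T3,T5}
Step 11: wait(T1) -> count=0 queue=[] holders={T1,T3,T5}
Step 12: wait(T4) -> count=0 queue=[T4] holders={T1,T3,T5}
Step 13: wait(T2) -> count=0 queue=[T4,T2] holders={T1,T3,T5}
Step 14: signal(T3) -> count=0 queue=[T2] holders={T1,T4,T5}
Step 15: wait(T3) -> count=0 queue=[T2,T3] holders={T1,T4,T5}
Final holders: {T1,T4,T5} -> T2 not in holders

Answer: no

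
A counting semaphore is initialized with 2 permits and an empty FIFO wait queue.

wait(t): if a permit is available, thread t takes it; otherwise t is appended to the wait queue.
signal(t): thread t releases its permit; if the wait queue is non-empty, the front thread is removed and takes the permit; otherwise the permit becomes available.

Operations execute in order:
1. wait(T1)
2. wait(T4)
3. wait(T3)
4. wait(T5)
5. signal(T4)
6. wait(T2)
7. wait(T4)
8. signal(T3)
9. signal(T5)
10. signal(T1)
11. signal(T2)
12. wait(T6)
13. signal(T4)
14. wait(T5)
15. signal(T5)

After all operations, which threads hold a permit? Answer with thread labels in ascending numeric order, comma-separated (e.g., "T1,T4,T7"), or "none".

Answer: T6

Derivation:
Step 1: wait(T1) -> count=1 queue=[] holders={T1}
Step 2: wait(T4) -> count=0 queue=[] holders={T1,T4}
Step 3: wait(T3) -> count=0 queue=[T3] holders={T1,T4}
Step 4: wait(T5) -> count=0 queue=[T3,T5] holders={T1,T4}
Step 5: signal(T4) -> count=0 queue=[T5] holders={T1,T3}
Step 6: wait(T2) -> count=0 queue=[T5,T2] holders={T1,T3}
Step 7: wait(T4) -> count=0 queue=[T5,T2,T4] holders={T1,T3}
Step 8: signal(T3) -> count=0 queue=[T2,T4] holders={T1,T5}
Step 9: signal(T5) -> count=0 queue=[T4] holders={T1,T2}
Step 10: signal(T1) -> count=0 queue=[] holders={T2,T4}
Step 11: signal(T2) -> count=1 queue=[] holders={T4}
Step 12: wait(T6) -> count=0 queue=[] holders={T4,T6}
Step 13: signal(T4) -> count=1 queue=[] holders={T6}
Step 14: wait(T5) -> count=0 queue=[] holders={T5,T6}
Step 15: signal(T5) -> count=1 queue=[] holders={T6}
Final holders: T6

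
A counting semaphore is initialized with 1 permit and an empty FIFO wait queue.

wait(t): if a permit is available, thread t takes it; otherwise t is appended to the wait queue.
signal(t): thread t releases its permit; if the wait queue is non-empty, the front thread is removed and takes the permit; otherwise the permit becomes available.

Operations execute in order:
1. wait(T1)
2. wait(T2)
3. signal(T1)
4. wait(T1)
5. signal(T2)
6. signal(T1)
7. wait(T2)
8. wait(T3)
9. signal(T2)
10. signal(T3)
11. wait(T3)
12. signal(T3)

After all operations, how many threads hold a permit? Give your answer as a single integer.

Answer: 0

Derivation:
Step 1: wait(T1) -> count=0 queue=[] holders={T1}
Step 2: wait(T2) -> count=0 queue=[T2] holders={T1}
Step 3: signal(T1) -> count=0 queue=[] holders={T2}
Step 4: wait(T1) -> count=0 queue=[T1] holders={T2}
Step 5: signal(T2) -> count=0 queue=[] holders={T1}
Step 6: signal(T1) -> count=1 queue=[] holders={none}
Step 7: wait(T2) -> count=0 queue=[] holders={T2}
Step 8: wait(T3) -> count=0 queue=[T3] holders={T2}
Step 9: signal(T2) -> count=0 queue=[] holders={T3}
Step 10: signal(T3) -> count=1 queue=[] holders={none}
Step 11: wait(T3) -> count=0 queue=[] holders={T3}
Step 12: signal(T3) -> count=1 queue=[] holders={none}
Final holders: {none} -> 0 thread(s)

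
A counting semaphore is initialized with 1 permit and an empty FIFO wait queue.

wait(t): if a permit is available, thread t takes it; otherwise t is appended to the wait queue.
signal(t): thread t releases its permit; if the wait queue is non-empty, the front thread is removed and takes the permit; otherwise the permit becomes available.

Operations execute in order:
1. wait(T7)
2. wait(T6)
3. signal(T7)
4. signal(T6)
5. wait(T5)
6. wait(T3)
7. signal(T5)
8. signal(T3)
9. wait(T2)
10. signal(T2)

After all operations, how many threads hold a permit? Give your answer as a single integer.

Step 1: wait(T7) -> count=0 queue=[] holders={T7}
Step 2: wait(T6) -> count=0 queue=[T6] holders={T7}
Step 3: signal(T7) -> count=0 queue=[] holders={T6}
Step 4: signal(T6) -> count=1 queue=[] holders={none}
Step 5: wait(T5) -> count=0 queue=[] holders={T5}
Step 6: wait(T3) -> count=0 queue=[T3] holders={T5}
Step 7: signal(T5) -> count=0 queue=[] holders={T3}
Step 8: signal(T3) -> count=1 queue=[] holders={none}
Step 9: wait(T2) -> count=0 queue=[] holders={T2}
Step 10: signal(T2) -> count=1 queue=[] holders={none}
Final holders: {none} -> 0 thread(s)

Answer: 0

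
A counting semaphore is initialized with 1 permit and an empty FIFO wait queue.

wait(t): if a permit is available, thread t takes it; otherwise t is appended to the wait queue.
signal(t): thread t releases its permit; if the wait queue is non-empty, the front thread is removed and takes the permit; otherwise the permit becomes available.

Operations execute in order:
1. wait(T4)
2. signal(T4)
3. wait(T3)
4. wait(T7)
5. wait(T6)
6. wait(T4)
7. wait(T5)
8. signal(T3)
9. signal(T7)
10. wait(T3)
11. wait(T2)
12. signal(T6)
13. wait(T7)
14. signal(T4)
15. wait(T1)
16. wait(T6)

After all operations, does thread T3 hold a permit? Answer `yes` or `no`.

Answer: no

Derivation:
Step 1: wait(T4) -> count=0 queue=[] holders={T4}
Step 2: signal(T4) -> count=1 queue=[] holders={none}
Step 3: wait(T3) -> count=0 queue=[] holders={T3}
Step 4: wait(T7) -> count=0 queue=[T7] holders={T3}
Step 5: wait(T6) -> count=0 queue=[T7,T6] holders={T3}
Step 6: wait(T4) -> count=0 queue=[T7,T6,T4] holders={T3}
Step 7: wait(T5) -> count=0 queue=[T7,T6,T4,T5] holders={T3}
Step 8: signal(T3) -> count=0 queue=[T6,T4,T5] holders={T7}
Step 9: signal(T7) -> count=0 queue=[T4,T5] holders={T6}
Step 10: wait(T3) -> count=0 queue=[T4,T5,T3] holders={T6}
Step 11: wait(T2) -> count=0 queue=[T4,T5,T3,T2] holders={T6}
Step 12: signal(T6) -> count=0 queue=[T5,T3,T2] holders={T4}
Step 13: wait(T7) -> count=0 queue=[T5,T3,T2,T7] holders={T4}
Step 14: signal(T4) -> count=0 queue=[T3,T2,T7] holders={T5}
Step 15: wait(T1) -> count=0 queue=[T3,T2,T7,T1] holders={T5}
Step 16: wait(T6) -> count=0 queue=[T3,T2,T7,T1,T6] holders={T5}
Final holders: {T5} -> T3 not in holders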